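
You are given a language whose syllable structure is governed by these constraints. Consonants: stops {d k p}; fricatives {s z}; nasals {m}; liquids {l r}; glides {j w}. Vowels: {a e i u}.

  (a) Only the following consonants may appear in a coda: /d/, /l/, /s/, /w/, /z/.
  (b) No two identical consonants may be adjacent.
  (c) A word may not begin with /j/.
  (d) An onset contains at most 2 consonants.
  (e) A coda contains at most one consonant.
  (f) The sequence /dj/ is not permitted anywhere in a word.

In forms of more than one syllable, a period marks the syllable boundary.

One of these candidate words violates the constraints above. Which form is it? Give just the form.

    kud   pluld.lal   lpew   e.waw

kud — σ1 onset /k/, coda /d/ ok → permitted
pluld.lal — violates constraint (e): syllable 1 coda /ld/ has 2 consonants (> 1) → not permitted
lpew — σ1 onset /lp/ (2C), coda /w/ ok → permitted
e.waw — σ1 onset /∅/, coda /∅/ ok; σ2 onset /w/, coda /w/ ok → permitted

pluld.lal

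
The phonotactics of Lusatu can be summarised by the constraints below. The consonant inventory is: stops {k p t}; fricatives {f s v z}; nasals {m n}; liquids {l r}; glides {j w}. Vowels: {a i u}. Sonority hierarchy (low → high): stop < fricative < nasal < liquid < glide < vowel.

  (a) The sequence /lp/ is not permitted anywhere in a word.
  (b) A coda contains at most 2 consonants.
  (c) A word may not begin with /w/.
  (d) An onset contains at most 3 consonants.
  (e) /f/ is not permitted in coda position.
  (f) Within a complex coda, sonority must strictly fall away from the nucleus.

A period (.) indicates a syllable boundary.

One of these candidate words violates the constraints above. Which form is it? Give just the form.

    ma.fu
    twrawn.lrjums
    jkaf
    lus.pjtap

jkaf

ma.fu — σ1 onset /m/, coda /∅/ ok; σ2 onset /f/, coda /∅/ ok → phonotactically legal
twrawn.lrjums — σ1 onset /twr/ (3C), coda /wn/ (5→3 falls) ok; σ2 onset /lrj/ (3C), coda /ms/ (3→2 falls) ok → phonotactically legal
jkaf — violates constraint (e): syllable 1 coda contains /f/ → phonotactically illegal
lus.pjtap — σ1 onset /l/, coda /s/ ok; σ2 onset /pjt/ (3C), coda /p/ ok → phonotactically legal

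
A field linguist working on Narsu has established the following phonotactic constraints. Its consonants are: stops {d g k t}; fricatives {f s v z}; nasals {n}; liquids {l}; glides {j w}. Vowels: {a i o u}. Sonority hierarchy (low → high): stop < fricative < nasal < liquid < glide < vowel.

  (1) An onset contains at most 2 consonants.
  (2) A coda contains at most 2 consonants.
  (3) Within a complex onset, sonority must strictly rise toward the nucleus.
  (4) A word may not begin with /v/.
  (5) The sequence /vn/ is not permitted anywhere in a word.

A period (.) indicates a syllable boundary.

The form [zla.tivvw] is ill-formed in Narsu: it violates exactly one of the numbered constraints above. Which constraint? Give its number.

2

[zla.tivvw]: syllable 2 coda /vvw/ has 3 consonants (> 2).
This is a violation of constraint 2: "A coda contains at most 2 consonants."
The remaining constraints (1, 3, 4, 5) are satisfied.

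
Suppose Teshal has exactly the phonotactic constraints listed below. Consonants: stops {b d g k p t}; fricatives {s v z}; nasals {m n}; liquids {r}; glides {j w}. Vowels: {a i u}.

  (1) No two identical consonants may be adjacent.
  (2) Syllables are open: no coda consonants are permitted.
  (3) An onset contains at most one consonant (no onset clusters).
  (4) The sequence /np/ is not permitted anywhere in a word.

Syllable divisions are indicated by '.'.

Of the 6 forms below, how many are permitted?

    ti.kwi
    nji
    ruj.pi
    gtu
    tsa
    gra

0

ti.kwi — violates constraint 3: syllable 2 onset /kw/ has 2 consonants (> 1) → not permitted
nji — violates constraint 3: syllable 1 onset /nj/ has 2 consonants (> 1) → not permitted
ruj.pi — violates constraint 2: syllable 1 coda /j/ has 1 consonant (> 0) → not permitted
gtu — violates constraint 3: syllable 1 onset /gt/ has 2 consonants (> 1) → not permitted
tsa — violates constraint 3: syllable 1 onset /ts/ has 2 consonants (> 1) → not permitted
gra — violates constraint 3: syllable 1 onset /gr/ has 2 consonants (> 1) → not permitted
No form is permitted → 0.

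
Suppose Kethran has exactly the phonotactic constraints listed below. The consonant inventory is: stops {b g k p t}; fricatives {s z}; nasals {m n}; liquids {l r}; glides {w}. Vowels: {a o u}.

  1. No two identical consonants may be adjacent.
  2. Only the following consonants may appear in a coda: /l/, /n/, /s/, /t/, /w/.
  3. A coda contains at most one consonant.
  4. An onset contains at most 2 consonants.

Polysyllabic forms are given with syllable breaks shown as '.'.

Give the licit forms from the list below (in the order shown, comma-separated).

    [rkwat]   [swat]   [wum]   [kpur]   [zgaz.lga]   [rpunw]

[rkwat] — violates constraint 4: syllable 1 onset /rkw/ has 3 consonants (> 2) → illicit
[swat] — σ1 onset /sw/ (2C), coda /t/ ok → licit
[wum] — violates constraint 2: syllable 1 coda contains /m/, which is not a licensed coda consonant → illicit
[kpur] — violates constraint 2: syllable 1 coda contains /r/, which is not a licensed coda consonant → illicit
[zgaz.lga] — violates constraint 2: syllable 1 coda contains /z/, which is not a licensed coda consonant → illicit
[rpunw] — violates constraint 3: syllable 1 coda /nw/ has 2 consonants (> 1) → illicit

[swat]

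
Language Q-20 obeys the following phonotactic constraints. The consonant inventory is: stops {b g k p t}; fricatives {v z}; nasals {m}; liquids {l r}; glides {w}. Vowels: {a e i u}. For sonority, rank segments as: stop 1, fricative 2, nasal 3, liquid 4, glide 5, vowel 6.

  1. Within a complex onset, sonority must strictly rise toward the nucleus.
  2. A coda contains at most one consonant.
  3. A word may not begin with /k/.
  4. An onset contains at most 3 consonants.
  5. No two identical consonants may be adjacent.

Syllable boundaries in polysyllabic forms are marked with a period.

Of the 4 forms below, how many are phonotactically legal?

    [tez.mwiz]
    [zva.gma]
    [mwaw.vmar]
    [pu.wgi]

[tez.mwiz] — σ1 onset /t/, coda /z/ ok; σ2 onset /mw/ (3→5 rises), coda /z/ ok → phonotactically legal
[zva.gma] — violates constraint 1: syllable 1 onset /zv/: /z/ (fricative, 2) → /v/ (fricative, 2) does not rise → phonotactically illegal
[mwaw.vmar] — σ1 onset /mw/ (3→5 rises), coda /w/ ok; σ2 onset /vm/ (2→3 rises), coda /r/ ok → phonotactically legal
[pu.wgi] — violates constraint 1: syllable 2 onset /wg/: /w/ (glide, 5) → /g/ (stop, 1) does not rise → phonotactically illegal
Phonotactically legal: [tez.mwiz], [mwaw.vmar] → 2.

2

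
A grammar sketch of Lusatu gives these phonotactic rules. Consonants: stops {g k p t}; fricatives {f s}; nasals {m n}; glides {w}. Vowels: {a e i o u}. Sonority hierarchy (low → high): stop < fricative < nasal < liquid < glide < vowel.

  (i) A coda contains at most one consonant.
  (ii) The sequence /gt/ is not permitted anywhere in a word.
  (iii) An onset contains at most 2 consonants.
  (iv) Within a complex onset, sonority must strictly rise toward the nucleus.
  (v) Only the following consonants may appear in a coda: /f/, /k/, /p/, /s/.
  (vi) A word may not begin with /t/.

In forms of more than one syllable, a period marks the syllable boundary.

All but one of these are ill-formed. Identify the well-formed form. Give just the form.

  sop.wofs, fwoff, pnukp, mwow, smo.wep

smo.wep

sop.wofs — violates constraint (i): syllable 2 coda /fs/ has 2 consonants (> 1) → ill-formed
fwoff — violates constraint (i): syllable 1 coda /ff/ has 2 consonants (> 1) → ill-formed
pnukp — violates constraint (i): syllable 1 coda /kp/ has 2 consonants (> 1) → ill-formed
mwow — violates constraint (v): syllable 1 coda contains /w/, which is not a licensed coda consonant → ill-formed
smo.wep — σ1 onset /sm/ (2→3 rises), coda /∅/ ok; σ2 onset /w/, coda /p/ ok → well-formed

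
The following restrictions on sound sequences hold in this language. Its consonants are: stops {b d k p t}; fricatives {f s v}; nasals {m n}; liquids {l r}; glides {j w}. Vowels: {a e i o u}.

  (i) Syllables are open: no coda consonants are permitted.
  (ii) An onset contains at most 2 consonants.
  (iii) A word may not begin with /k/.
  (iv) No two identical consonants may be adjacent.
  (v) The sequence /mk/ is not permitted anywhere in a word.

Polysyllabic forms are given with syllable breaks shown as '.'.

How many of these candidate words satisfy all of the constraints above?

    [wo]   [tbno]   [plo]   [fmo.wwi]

[wo] — σ1 onset /w/, coda /∅/ ok → phonotactically legal
[tbno] — violates constraint (ii): syllable 1 onset /tbn/ has 3 consonants (> 2) → phonotactically illegal
[plo] — σ1 onset /pl/ (2C), coda /∅/ ok → phonotactically legal
[fmo.wwi] — violates constraint (iv): adjacent identical consonants /ww/ → phonotactically illegal
Phonotactically legal: [wo], [plo] → 2.

2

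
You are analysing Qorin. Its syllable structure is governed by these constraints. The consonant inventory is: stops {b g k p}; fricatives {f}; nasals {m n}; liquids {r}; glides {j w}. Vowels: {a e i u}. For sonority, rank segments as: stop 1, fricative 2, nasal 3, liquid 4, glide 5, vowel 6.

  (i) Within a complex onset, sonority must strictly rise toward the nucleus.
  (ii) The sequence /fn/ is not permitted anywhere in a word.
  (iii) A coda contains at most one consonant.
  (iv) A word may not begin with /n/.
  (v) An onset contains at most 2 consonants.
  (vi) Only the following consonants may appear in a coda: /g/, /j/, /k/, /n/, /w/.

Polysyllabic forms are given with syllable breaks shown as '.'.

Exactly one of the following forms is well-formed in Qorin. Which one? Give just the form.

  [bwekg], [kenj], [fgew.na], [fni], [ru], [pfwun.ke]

[bwekg] — violates constraint (iii): syllable 1 coda /kg/ has 2 consonants (> 1) → ill-formed
[kenj] — violates constraint (iii): syllable 1 coda /nj/ has 2 consonants (> 1) → ill-formed
[fgew.na] — violates constraint (i): syllable 1 onset /fg/: /f/ (fricative, 2) → /g/ (stop, 1) does not rise → ill-formed
[fni] — violates constraint (ii): contains banned sequence /fn/ → ill-formed
[ru] — σ1 onset /r/, coda /∅/ ok → well-formed
[pfwun.ke] — violates constraint (v): syllable 1 onset /pfw/ has 3 consonants (> 2) → ill-formed

[ru]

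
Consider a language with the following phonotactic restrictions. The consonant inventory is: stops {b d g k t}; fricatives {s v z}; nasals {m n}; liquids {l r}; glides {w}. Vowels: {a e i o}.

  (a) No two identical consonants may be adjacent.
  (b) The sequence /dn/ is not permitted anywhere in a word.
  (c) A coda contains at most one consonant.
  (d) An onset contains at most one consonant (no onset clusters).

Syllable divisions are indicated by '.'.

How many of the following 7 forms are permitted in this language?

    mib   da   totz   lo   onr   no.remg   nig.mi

mib — σ1 onset /m/, coda /b/ ok → permitted
da — σ1 onset /d/, coda /∅/ ok → permitted
totz — violates constraint (c): syllable 1 coda /tz/ has 2 consonants (> 1) → not permitted
lo — σ1 onset /l/, coda /∅/ ok → permitted
onr — violates constraint (c): syllable 1 coda /nr/ has 2 consonants (> 1) → not permitted
no.remg — violates constraint (c): syllable 2 coda /mg/ has 2 consonants (> 1) → not permitted
nig.mi — σ1 onset /n/, coda /g/ ok; σ2 onset /m/, coda /∅/ ok → permitted
Permitted: mib, da, lo, nig.mi → 4.

4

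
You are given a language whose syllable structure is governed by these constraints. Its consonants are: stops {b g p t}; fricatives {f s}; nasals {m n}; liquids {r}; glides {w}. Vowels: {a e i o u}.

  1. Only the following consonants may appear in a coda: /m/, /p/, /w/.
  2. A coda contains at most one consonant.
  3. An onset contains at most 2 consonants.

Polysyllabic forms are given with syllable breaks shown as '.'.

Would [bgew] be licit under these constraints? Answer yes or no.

yes

[bgew] — σ1 onset /bg/ (2C), coda /w/ ok → licit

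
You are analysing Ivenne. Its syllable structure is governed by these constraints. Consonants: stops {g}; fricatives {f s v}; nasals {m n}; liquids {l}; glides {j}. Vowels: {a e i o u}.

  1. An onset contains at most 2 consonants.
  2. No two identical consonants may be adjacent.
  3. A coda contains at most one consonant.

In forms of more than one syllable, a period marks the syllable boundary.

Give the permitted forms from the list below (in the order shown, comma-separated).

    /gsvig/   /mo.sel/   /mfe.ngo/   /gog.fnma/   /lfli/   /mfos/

/gsvig/ — violates constraint 1: syllable 1 onset /gsv/ has 3 consonants (> 2) → not permitted
/mo.sel/ — σ1 onset /m/, coda /∅/ ok; σ2 onset /s/, coda /l/ ok → permitted
/mfe.ngo/ — σ1 onset /mf/ (2C), coda /∅/ ok; σ2 onset /ng/ (2C), coda /∅/ ok → permitted
/gog.fnma/ — violates constraint 1: syllable 2 onset /fnm/ has 3 consonants (> 2) → not permitted
/lfli/ — violates constraint 1: syllable 1 onset /lfl/ has 3 consonants (> 2) → not permitted
/mfos/ — σ1 onset /mf/ (2C), coda /s/ ok → permitted

/mo.sel/, /mfe.ngo/, /mfos/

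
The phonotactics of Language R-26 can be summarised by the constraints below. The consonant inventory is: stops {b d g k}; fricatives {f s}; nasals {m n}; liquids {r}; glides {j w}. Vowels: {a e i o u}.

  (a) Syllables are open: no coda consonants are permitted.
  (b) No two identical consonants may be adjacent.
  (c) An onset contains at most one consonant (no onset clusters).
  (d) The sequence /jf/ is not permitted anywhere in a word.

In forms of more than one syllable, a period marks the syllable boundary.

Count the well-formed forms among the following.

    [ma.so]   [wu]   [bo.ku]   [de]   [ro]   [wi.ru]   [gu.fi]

7

[ma.so] — σ1 onset /m/, coda /∅/ ok; σ2 onset /s/, coda /∅/ ok → well-formed
[wu] — σ1 onset /w/, coda /∅/ ok → well-formed
[bo.ku] — σ1 onset /b/, coda /∅/ ok; σ2 onset /k/, coda /∅/ ok → well-formed
[de] — σ1 onset /d/, coda /∅/ ok → well-formed
[ro] — σ1 onset /r/, coda /∅/ ok → well-formed
[wi.ru] — σ1 onset /w/, coda /∅/ ok; σ2 onset /r/, coda /∅/ ok → well-formed
[gu.fi] — σ1 onset /g/, coda /∅/ ok; σ2 onset /f/, coda /∅/ ok → well-formed
Well-formed: [ma.so], [wu], [bo.ku], [de], [ro], [wi.ru], [gu.fi] → 7.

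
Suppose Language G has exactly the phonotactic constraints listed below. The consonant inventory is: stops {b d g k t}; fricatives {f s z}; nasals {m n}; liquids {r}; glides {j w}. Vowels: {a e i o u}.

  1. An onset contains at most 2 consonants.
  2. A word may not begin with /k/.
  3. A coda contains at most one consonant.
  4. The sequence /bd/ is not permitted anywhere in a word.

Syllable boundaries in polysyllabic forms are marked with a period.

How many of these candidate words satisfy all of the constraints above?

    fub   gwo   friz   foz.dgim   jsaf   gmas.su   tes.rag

fub — σ1 onset /f/, coda /b/ ok → phonotactically legal
gwo — σ1 onset /gw/ (2C), coda /∅/ ok → phonotactically legal
friz — σ1 onset /fr/ (2C), coda /z/ ok → phonotactically legal
foz.dgim — σ1 onset /f/, coda /z/ ok; σ2 onset /dg/ (2C), coda /m/ ok → phonotactically legal
jsaf — σ1 onset /js/ (2C), coda /f/ ok → phonotactically legal
gmas.su — σ1 onset /gm/ (2C), coda /s/ ok; σ2 onset /s/, coda /∅/ ok → phonotactically legal
tes.rag — σ1 onset /t/, coda /s/ ok; σ2 onset /r/, coda /g/ ok → phonotactically legal
Phonotactically legal: fub, gwo, friz, foz.dgim, jsaf, gmas.su, tes.rag → 7.

7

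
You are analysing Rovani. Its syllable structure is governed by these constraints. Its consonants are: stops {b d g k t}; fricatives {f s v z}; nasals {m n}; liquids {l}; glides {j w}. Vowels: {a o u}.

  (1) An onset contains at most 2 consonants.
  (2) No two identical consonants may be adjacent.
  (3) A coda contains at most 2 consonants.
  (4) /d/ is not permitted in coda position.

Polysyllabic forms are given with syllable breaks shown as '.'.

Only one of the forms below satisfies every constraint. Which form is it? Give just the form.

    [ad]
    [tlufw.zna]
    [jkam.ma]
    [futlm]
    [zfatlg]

[ad] — violates constraint 4: syllable 1 coda contains /d/ → phonotactically illegal
[tlufw.zna] — σ1 onset /tl/ (2C), coda /fw/ (2C) ok; σ2 onset /zn/ (2C), coda /∅/ ok → phonotactically legal
[jkam.ma] — violates constraint 2: adjacent identical consonants /mm/ → phonotactically illegal
[futlm] — violates constraint 3: syllable 1 coda /tlm/ has 3 consonants (> 2) → phonotactically illegal
[zfatlg] — violates constraint 3: syllable 1 coda /tlg/ has 3 consonants (> 2) → phonotactically illegal

[tlufw.zna]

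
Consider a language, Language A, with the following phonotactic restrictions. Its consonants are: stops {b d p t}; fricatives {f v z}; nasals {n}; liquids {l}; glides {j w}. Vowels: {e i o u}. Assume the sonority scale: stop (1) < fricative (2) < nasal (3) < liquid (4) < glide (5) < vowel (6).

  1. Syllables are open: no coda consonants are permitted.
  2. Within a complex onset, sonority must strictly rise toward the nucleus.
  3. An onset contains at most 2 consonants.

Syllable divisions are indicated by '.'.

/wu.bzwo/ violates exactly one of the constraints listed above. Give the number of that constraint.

3

/wu.bzwo/: syllable 2 onset /bzw/ has 3 consonants (> 2).
This is a violation of constraint 3: "An onset contains at most 2 consonants."
The remaining constraints (1, 2) are satisfied.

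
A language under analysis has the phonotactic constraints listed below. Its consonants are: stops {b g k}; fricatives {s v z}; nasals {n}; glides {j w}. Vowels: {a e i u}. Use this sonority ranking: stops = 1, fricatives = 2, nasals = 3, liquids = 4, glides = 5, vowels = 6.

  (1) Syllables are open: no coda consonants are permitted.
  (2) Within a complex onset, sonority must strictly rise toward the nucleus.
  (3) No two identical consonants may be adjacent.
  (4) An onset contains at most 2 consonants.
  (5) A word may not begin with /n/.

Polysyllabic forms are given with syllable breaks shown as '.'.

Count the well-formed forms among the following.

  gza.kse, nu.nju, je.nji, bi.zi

gza.kse — σ1 onset /gz/ (1→2 rises), coda /∅/ ok; σ2 onset /ks/ (1→2 rises), coda /∅/ ok → well-formed
nu.nju — violates constraint 5: word begins with /n/ → ill-formed
je.nji — σ1 onset /j/, coda /∅/ ok; σ2 onset /nj/ (3→5 rises), coda /∅/ ok → well-formed
bi.zi — σ1 onset /b/, coda /∅/ ok; σ2 onset /z/, coda /∅/ ok → well-formed
Well-formed: gza.kse, je.nji, bi.zi → 3.

3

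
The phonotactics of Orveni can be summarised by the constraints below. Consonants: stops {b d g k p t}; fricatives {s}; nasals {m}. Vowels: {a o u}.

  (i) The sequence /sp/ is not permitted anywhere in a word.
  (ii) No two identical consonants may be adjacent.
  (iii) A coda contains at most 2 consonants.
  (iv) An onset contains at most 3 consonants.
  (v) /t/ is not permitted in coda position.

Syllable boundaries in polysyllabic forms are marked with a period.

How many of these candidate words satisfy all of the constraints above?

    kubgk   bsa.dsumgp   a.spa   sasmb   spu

kubgk — violates constraint (iii): syllable 1 coda /bgk/ has 3 consonants (> 2) → not permitted
bsa.dsumgp — violates constraint (iii): syllable 2 coda /mgp/ has 3 consonants (> 2) → not permitted
a.spa — violates constraint (i): contains banned sequence /sp/ → not permitted
sasmb — violates constraint (iii): syllable 1 coda /smb/ has 3 consonants (> 2) → not permitted
spu — violates constraint (i): contains banned sequence /sp/ → not permitted
No form is permitted → 0.

0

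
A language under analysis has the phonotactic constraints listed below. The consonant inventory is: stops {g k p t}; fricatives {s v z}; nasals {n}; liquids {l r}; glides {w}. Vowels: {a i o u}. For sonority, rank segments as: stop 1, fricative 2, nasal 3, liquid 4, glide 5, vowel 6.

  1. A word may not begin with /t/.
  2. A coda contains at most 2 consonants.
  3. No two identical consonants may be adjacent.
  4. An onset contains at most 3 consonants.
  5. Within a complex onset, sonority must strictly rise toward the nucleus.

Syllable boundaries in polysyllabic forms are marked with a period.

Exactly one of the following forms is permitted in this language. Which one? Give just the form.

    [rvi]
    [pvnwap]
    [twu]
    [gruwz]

[rvi] — violates constraint 5: syllable 1 onset /rv/: /r/ (liquid, 4) → /v/ (fricative, 2) does not rise → not permitted
[pvnwap] — violates constraint 4: syllable 1 onset /pvnw/ has 4 consonants (> 3) → not permitted
[twu] — violates constraint 1: word begins with /t/ → not permitted
[gruwz] — σ1 onset /gr/ (1→4 rises), coda /wz/ (2C) ok → permitted

[gruwz]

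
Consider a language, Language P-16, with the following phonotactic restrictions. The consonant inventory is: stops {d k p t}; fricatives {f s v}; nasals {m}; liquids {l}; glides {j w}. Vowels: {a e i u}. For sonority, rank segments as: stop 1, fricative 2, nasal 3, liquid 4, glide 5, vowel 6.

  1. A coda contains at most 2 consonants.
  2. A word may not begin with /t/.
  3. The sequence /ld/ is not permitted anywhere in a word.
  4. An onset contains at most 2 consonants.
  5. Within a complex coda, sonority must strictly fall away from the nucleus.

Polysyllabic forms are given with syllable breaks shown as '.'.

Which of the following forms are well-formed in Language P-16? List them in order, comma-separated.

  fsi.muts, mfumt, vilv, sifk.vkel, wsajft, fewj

mfumt, vilv, sifk.vkel

fsi.muts — violates constraint 5: syllable 2 coda /ts/: /t/ (stop, 1) → /s/ (fricative, 2) does not fall → ill-formed
mfumt — σ1 onset /mf/ (2C), coda /mt/ (3→1 falls) ok → well-formed
vilv — σ1 onset /v/, coda /lv/ (4→2 falls) ok → well-formed
sifk.vkel — σ1 onset /s/, coda /fk/ (2→1 falls) ok; σ2 onset /vk/ (2C), coda /l/ ok → well-formed
wsajft — violates constraint 1: syllable 1 coda /jft/ has 3 consonants (> 2) → ill-formed
fewj — violates constraint 5: syllable 1 coda /wj/: /w/ (glide, 5) → /j/ (glide, 5) does not fall → ill-formed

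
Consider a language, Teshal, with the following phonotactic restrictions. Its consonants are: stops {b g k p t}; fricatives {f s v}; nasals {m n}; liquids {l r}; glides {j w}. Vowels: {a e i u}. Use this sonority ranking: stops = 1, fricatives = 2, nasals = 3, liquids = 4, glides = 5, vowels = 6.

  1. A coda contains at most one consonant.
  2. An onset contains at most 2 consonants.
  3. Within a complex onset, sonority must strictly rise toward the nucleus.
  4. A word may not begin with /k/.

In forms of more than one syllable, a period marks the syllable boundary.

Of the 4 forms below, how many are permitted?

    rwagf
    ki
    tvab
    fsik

1

rwagf — violates constraint 1: syllable 1 coda /gf/ has 2 consonants (> 1) → not permitted
ki — violates constraint 4: word begins with /k/ → not permitted
tvab — σ1 onset /tv/ (1→2 rises), coda /b/ ok → permitted
fsik — violates constraint 3: syllable 1 onset /fs/: /f/ (fricative, 2) → /s/ (fricative, 2) does not rise → not permitted
Permitted: tvab → 1.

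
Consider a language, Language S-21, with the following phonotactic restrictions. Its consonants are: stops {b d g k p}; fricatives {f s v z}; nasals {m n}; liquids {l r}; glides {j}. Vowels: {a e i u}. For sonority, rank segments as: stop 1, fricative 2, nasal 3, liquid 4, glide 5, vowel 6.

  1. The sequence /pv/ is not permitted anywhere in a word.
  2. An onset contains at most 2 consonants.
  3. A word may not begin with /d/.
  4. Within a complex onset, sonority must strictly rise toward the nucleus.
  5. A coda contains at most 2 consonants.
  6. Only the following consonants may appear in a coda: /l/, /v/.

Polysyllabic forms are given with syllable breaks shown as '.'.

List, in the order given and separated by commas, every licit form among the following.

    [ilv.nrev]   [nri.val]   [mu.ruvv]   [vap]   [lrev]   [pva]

[ilv.nrev] — σ1 onset /∅/, coda /lv/ (2C) ok; σ2 onset /nr/ (3→4 rises), coda /v/ ok → licit
[nri.val] — σ1 onset /nr/ (3→4 rises), coda /∅/ ok; σ2 onset /v/, coda /l/ ok → licit
[mu.ruvv] — σ1 onset /m/, coda /∅/ ok; σ2 onset /r/, coda /vv/ (2C) ok → licit
[vap] — violates constraint 6: syllable 1 coda contains /p/, which is not a licensed coda consonant → illicit
[lrev] — violates constraint 4: syllable 1 onset /lr/: /l/ (liquid, 4) → /r/ (liquid, 4) does not rise → illicit
[pva] — violates constraint 1: contains banned sequence /pv/ → illicit

[ilv.nrev], [nri.val], [mu.ruvv]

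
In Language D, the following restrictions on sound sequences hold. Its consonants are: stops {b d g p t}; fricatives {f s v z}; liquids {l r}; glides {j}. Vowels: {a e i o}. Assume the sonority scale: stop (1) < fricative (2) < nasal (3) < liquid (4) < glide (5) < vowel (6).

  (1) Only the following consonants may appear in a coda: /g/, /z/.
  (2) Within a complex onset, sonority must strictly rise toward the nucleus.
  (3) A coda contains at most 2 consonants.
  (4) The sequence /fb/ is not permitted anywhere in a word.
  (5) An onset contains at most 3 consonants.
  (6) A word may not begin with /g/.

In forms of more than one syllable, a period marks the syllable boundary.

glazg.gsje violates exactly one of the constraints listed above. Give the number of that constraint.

glazg.gsje: word begins with /g/.
This is a violation of constraint 6: "A word may not begin with /g/."
The remaining constraints (1, 2, 3, 4, 5) are satisfied.

6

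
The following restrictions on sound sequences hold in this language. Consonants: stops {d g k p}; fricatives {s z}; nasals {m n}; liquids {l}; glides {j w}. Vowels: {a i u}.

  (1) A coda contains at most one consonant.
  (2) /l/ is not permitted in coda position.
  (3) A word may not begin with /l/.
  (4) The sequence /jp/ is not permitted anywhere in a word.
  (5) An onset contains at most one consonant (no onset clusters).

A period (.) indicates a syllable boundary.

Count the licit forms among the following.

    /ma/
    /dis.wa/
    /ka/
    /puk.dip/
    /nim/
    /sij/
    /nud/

/ma/ — σ1 onset /m/, coda /∅/ ok → licit
/dis.wa/ — σ1 onset /d/, coda /s/ ok; σ2 onset /w/, coda /∅/ ok → licit
/ka/ — σ1 onset /k/, coda /∅/ ok → licit
/puk.dip/ — σ1 onset /p/, coda /k/ ok; σ2 onset /d/, coda /p/ ok → licit
/nim/ — σ1 onset /n/, coda /m/ ok → licit
/sij/ — σ1 onset /s/, coda /j/ ok → licit
/nud/ — σ1 onset /n/, coda /d/ ok → licit
Licit: /ma/, /dis.wa/, /ka/, /puk.dip/, /nim/, /sij/, /nud/ → 7.

7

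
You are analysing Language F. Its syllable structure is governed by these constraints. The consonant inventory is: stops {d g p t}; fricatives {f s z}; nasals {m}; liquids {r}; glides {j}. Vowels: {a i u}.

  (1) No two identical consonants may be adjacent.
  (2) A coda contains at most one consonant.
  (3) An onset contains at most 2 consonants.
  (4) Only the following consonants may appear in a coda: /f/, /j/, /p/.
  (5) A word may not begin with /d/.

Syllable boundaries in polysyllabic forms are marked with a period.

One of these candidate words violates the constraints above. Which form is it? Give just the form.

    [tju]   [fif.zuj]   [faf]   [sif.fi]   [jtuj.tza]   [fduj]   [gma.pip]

[sif.fi]

[tju] — σ1 onset /tj/ (2C), coda /∅/ ok → licit
[fif.zuj] — σ1 onset /f/, coda /f/ ok; σ2 onset /z/, coda /j/ ok → licit
[faf] — σ1 onset /f/, coda /f/ ok → licit
[sif.fi] — violates constraint 1: adjacent identical consonants /ff/ → illicit
[jtuj.tza] — σ1 onset /jt/ (2C), coda /j/ ok; σ2 onset /tz/ (2C), coda /∅/ ok → licit
[fduj] — σ1 onset /fd/ (2C), coda /j/ ok → licit
[gma.pip] — σ1 onset /gm/ (2C), coda /∅/ ok; σ2 onset /p/, coda /p/ ok → licit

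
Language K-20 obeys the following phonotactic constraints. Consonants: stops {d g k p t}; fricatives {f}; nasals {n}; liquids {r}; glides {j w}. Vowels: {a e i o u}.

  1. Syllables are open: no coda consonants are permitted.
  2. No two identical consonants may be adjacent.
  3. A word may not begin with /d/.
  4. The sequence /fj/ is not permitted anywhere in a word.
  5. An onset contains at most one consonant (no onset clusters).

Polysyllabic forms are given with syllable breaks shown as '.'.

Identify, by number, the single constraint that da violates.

3

da: word begins with /d/.
This is a violation of constraint 3: "A word may not begin with /d/."
The remaining constraints (1, 2, 4, 5) are satisfied.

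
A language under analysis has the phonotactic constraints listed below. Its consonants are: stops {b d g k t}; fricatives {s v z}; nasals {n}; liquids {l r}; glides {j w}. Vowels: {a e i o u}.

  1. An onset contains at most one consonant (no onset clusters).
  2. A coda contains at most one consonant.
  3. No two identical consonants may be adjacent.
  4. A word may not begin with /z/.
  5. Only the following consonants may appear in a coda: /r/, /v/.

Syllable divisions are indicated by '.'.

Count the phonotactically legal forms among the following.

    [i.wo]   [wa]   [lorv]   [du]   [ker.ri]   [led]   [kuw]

[i.wo] — σ1 onset /∅/, coda /∅/ ok; σ2 onset /w/, coda /∅/ ok → phonotactically legal
[wa] — σ1 onset /w/, coda /∅/ ok → phonotactically legal
[lorv] — violates constraint 2: syllable 1 coda /rv/ has 2 consonants (> 1) → phonotactically illegal
[du] — σ1 onset /d/, coda /∅/ ok → phonotactically legal
[ker.ri] — violates constraint 3: adjacent identical consonants /rr/ → phonotactically illegal
[led] — violates constraint 5: syllable 1 coda contains /d/, which is not a licensed coda consonant → phonotactically illegal
[kuw] — violates constraint 5: syllable 1 coda contains /w/, which is not a licensed coda consonant → phonotactically illegal
Phonotactically legal: [i.wo], [wa], [du] → 3.

3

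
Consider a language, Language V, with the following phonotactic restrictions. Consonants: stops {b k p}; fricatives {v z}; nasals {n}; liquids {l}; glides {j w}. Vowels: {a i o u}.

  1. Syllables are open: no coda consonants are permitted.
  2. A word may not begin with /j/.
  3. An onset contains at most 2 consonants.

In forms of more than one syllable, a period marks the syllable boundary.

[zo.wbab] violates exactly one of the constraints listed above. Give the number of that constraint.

[zo.wbab]: syllable 2 coda /b/ has 1 consonant (> 0).
This is a violation of constraint 1: "Syllables are open: no coda consonants are permitted."
The remaining constraints (2, 3) are satisfied.

1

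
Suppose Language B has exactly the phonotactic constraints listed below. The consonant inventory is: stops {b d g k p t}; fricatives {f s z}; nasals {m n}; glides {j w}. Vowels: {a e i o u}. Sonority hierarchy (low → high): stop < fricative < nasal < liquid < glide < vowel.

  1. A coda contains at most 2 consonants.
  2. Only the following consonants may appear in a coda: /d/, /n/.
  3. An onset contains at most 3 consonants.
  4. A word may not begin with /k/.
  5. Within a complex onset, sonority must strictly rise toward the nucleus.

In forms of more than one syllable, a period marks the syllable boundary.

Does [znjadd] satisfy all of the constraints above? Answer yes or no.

[znjadd] — σ1 onset /znj/ (2→3→5 rises), coda /dd/ (2C) ok → phonotactically legal

yes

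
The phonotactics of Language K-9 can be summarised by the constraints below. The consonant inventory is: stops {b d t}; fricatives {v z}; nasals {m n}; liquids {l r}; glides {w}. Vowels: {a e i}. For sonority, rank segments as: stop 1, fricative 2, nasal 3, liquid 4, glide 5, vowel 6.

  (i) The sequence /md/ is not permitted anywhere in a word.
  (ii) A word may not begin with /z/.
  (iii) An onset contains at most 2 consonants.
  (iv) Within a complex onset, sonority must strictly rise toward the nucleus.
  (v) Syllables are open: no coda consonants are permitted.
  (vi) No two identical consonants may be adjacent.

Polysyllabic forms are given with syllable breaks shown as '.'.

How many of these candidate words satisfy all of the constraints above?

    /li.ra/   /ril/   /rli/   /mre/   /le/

3

/li.ra/ — σ1 onset /l/, coda /∅/ ok; σ2 onset /r/, coda /∅/ ok → phonotactically legal
/ril/ — violates constraint (v): syllable 1 coda /l/ has 1 consonant (> 0) → phonotactically illegal
/rli/ — violates constraint (iv): syllable 1 onset /rl/: /r/ (liquid, 4) → /l/ (liquid, 4) does not rise → phonotactically illegal
/mre/ — σ1 onset /mr/ (3→4 rises), coda /∅/ ok → phonotactically legal
/le/ — σ1 onset /l/, coda /∅/ ok → phonotactically legal
Phonotactically legal: /li.ra/, /mre/, /le/ → 3.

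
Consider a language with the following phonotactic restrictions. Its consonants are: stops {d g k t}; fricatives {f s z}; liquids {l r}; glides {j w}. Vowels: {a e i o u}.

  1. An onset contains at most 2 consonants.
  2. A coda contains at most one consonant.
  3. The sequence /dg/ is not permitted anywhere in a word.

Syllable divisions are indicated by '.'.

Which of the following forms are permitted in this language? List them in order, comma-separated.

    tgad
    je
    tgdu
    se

tgad — σ1 onset /tg/ (2C), coda /d/ ok → permitted
je — σ1 onset /j/, coda /∅/ ok → permitted
tgdu — violates constraint 1: syllable 1 onset /tgd/ has 3 consonants (> 2) → not permitted
se — σ1 onset /s/, coda /∅/ ok → permitted

tgad, je, se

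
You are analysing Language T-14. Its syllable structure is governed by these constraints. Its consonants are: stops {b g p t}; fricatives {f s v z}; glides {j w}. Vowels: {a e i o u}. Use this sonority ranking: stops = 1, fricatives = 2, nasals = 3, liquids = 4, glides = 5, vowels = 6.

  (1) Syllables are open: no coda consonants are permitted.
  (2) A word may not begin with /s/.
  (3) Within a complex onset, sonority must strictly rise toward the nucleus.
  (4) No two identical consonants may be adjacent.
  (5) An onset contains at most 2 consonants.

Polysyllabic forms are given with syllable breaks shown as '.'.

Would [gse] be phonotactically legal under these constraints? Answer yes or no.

[gse] — σ1 onset /gs/ (1→2 rises), coda /∅/ ok → phonotactically legal

yes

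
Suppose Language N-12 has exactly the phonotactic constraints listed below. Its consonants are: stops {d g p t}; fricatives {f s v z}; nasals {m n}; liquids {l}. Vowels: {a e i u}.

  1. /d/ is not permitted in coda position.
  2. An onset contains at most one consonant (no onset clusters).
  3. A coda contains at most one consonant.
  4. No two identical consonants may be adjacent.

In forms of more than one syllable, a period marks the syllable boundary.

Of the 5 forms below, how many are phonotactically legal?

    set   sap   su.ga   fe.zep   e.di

set — σ1 onset /s/, coda /t/ ok → phonotactically legal
sap — σ1 onset /s/, coda /p/ ok → phonotactically legal
su.ga — σ1 onset /s/, coda /∅/ ok; σ2 onset /g/, coda /∅/ ok → phonotactically legal
fe.zep — σ1 onset /f/, coda /∅/ ok; σ2 onset /z/, coda /p/ ok → phonotactically legal
e.di — σ1 onset /∅/, coda /∅/ ok; σ2 onset /d/, coda /∅/ ok → phonotactically legal
Phonotactically legal: set, sap, su.ga, fe.zep, e.di → 5.

5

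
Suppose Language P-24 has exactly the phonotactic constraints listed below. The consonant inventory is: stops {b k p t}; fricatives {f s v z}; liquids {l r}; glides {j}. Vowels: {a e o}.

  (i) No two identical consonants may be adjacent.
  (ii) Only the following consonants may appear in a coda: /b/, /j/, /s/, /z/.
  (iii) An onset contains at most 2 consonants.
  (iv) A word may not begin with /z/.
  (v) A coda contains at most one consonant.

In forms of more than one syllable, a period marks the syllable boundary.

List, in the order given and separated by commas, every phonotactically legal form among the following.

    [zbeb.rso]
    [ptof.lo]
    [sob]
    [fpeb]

[zbeb.rso] — violates constraint (iv): word begins with /z/ → phonotactically illegal
[ptof.lo] — violates constraint (ii): syllable 1 coda contains /f/, which is not a licensed coda consonant → phonotactically illegal
[sob] — σ1 onset /s/, coda /b/ ok → phonotactically legal
[fpeb] — σ1 onset /fp/ (2C), coda /b/ ok → phonotactically legal

[sob], [fpeb]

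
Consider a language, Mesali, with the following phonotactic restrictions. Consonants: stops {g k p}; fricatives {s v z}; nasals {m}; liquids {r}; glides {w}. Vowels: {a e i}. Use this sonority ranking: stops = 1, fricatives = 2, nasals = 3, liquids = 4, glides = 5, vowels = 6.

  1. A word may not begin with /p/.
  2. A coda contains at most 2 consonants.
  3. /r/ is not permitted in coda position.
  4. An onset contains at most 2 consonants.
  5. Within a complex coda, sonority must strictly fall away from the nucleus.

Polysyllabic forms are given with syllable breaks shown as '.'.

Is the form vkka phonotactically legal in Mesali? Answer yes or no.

no

vkka — violates constraint 4: syllable 1 onset /vkk/ has 3 consonants (> 2) → phonotactically illegal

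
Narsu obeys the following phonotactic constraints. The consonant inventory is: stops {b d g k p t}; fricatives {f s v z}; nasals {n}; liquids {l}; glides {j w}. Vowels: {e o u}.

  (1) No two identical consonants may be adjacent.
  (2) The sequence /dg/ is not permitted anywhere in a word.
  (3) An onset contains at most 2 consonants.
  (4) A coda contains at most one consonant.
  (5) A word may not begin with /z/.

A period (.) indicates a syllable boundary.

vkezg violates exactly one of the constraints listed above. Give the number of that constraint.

vkezg: syllable 1 coda /zg/ has 2 consonants (> 1).
This is a violation of constraint 4: "A coda contains at most one consonant."
The remaining constraints (1, 2, 3, 5) are satisfied.

4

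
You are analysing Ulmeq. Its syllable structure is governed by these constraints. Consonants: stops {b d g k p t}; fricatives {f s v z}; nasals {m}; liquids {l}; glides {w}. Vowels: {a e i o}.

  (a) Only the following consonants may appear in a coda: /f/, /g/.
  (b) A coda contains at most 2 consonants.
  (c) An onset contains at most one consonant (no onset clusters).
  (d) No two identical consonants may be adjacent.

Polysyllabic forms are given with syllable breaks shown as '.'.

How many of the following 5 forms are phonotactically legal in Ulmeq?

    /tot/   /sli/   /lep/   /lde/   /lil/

0

/tot/ — violates constraint (a): syllable 1 coda contains /t/, which is not a licensed coda consonant → phonotactically illegal
/sli/ — violates constraint (c): syllable 1 onset /sl/ has 2 consonants (> 1) → phonotactically illegal
/lep/ — violates constraint (a): syllable 1 coda contains /p/, which is not a licensed coda consonant → phonotactically illegal
/lde/ — violates constraint (c): syllable 1 onset /ld/ has 2 consonants (> 1) → phonotactically illegal
/lil/ — violates constraint (a): syllable 1 coda contains /l/, which is not a licensed coda consonant → phonotactically illegal
No form is phonotactically legal → 0.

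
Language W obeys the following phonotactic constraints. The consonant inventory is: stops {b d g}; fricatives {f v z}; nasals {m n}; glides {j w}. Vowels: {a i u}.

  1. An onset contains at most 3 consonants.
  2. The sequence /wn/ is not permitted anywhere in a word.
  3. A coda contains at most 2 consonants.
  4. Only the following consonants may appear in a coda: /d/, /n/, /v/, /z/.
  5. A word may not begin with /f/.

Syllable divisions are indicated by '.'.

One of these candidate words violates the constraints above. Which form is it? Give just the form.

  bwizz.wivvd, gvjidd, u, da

bwizz.wivvd

bwizz.wivvd — violates constraint 3: syllable 2 coda /vvd/ has 3 consonants (> 2) → phonotactically illegal
gvjidd — σ1 onset /gvj/ (3C), coda /dd/ (2C) ok → phonotactically legal
u — σ1 onset /∅/, coda /∅/ ok → phonotactically legal
da — σ1 onset /d/, coda /∅/ ok → phonotactically legal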